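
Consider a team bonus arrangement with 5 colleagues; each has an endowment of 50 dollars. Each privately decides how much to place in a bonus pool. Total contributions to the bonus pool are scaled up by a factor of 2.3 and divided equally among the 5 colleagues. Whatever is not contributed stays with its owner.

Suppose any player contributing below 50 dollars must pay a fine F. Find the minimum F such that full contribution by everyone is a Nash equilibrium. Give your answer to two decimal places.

Given the others contribute fully, the best deviation is to contribute 0 (any partial contribution still incurs the fine and gives up units whose private return 0.4600 is below 1).
Deviating from 50 to 0 saves 50 dollars but forfeits the deviator's share of the drop in the bonus pool: 2.3/5 × 50 = 23.00.
So the deviation gain is 50 − 23.00 = 27.00, and the fine must be at least 27.00 dollars to wipe it out.

27.00 dollars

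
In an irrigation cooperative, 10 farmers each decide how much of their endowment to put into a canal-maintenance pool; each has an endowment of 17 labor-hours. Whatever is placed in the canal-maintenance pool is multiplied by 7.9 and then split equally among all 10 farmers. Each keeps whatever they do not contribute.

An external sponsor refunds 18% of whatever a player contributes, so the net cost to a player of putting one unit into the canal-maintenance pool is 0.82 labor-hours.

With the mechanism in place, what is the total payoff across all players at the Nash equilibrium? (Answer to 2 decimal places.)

170.00 labor-hours

Even with the mechanism, each unit contributed returns only (7.9/10) / 0.82 = 0.9634 per unit of net cost, so contributing nothing is still dominant.
Everyone keeps their endowment and the group total is 10 × 17 = 170.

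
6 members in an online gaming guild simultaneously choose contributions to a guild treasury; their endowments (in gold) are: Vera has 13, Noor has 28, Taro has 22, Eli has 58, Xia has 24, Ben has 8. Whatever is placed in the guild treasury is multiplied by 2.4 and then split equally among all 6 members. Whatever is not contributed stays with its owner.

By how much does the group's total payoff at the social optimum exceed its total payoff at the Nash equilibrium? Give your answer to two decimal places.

The private return per contributed unit is 2.4/6 = 0.4000 < 1 for every player regardless of endowment, so the Nash equilibrium is zero contribution and the group total is Σ E_j = 13 + 28 + 22 + 58 + 24 + 8 = 153.
Each contributed unit returns 2.400 to the group, so the social optimum is full contribution by everyone: group total = 2.400 × 153 = 367.20.
Efficiency loss = (2.400 − 1) × 153 = 214.20.

214.20 gold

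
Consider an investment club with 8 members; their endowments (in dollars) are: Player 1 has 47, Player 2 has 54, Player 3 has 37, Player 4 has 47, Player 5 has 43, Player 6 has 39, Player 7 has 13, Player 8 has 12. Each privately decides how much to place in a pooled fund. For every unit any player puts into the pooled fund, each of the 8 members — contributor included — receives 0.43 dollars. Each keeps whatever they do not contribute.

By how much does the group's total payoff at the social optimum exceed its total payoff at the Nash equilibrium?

712.48 dollars

The private return per contributed unit is 0.43 < 1 for everyone, so the Nash equilibrium is zero contribution and the group total is Σ E_j = 47 + 54 + 37 + 47 + 43 + 39 + 13 + 12 = 292.
Each contributed unit returns 3.440 to the group, so the social optimum is full contribution by everyone: group total = 3.440 × 292 = 1004.48.
Efficiency loss = (3.440 − 1) × 292 = 712.48.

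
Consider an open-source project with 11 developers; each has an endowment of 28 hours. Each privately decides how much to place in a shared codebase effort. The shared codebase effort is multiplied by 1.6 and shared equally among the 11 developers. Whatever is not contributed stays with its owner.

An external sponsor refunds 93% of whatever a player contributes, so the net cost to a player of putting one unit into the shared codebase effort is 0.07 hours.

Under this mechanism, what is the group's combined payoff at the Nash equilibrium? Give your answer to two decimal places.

With the mechanism, a contributed unit returns (1.6/11) / 0.07 = 2.0779 per unit of net cost to the contributor — now above 1 — so contributing fully is weakly dominant for every player.
So the Nash equilibrium is full contribution by all 11; the group earns 11 × (28 × 0.93 + 1.6 × 28) = 779.24.

779.24 hours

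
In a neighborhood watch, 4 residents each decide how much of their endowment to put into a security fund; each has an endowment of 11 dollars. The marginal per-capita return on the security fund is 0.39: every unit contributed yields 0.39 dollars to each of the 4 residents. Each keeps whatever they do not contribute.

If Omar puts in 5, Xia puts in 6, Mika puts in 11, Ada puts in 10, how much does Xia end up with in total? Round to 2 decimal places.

17.48 dollars

Total contributed: 5 + 6 + 11 + 10 = 32.
Each receives 0.39 × 32 = 12.48 from the security fund.
Xia keeps 11 − 6 = 5, so Xia's payoff is 5 + 12.48 = 17.48.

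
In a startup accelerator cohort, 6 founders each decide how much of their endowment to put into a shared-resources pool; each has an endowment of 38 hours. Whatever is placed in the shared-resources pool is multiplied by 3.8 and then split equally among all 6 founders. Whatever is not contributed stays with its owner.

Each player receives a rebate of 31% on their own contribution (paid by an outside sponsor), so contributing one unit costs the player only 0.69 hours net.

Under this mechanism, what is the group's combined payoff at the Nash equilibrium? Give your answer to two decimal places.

Even with the mechanism, each unit contributed returns only (3.8/6) / 0.69 = 0.9179 per unit of net cost, so contributing nothing is still dominant.
Everyone keeps their endowment and the group total is 6 × 38 = 228.

228.00 hours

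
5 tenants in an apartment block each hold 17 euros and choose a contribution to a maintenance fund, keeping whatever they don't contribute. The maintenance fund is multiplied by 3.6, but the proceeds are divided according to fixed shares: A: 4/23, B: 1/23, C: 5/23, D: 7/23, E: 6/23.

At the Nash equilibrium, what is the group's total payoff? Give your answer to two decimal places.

Player j's private return per contributed unit is 3.6 × (j's share). Contributing is weakly dominant for j when that share is at least 1/3.6 = 0.2778, and contributing 0 is dominant otherwise.
The only share above 0.2778 is D's 7/23, contributing 17; the remaining 4 contribute 0. Total contributed: 17.
The maintenance fund pays out 3.6 × 17 = 61.20 in total (split across the unequal shares, but the aggregate is all that matters for the group sum).
The 4 free-riders keep 17 each, adding 68. Group total = 68 + 61.20 = 129.20.

129.20 euros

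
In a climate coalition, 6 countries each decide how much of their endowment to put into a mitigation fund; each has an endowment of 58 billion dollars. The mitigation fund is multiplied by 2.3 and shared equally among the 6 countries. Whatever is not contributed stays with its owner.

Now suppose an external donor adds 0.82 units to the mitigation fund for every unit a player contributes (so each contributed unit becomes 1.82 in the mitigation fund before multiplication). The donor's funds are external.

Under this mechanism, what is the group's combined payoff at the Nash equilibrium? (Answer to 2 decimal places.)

348.00 billion dollars

With the mechanism, a contributed unit returns 2.3 × 1.82 / 6 = 0.6977 per unit of net cost — still below 1 — so contributing 0 remains dominant for every player.
At the Nash equilibrium no one contributes; group total payoff = 6 × 58 = 348.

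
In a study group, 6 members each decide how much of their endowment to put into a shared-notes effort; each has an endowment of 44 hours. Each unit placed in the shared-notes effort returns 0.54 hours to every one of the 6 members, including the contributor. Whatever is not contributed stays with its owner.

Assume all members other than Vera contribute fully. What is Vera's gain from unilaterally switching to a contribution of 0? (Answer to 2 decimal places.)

Switching from a contribution of 44 to 0 lets Vera keep an extra 44 hours, but lowers the shared-notes effort by 44, which costs Vera their own share of that drop: 0.54 × 44 = 23.76.
Net gain = 44 − 23.76 = 20.24. The private return per contributed unit (0.54) is below 1, so free-riding is indeed the best response regardless of what the others do.

20.24 hours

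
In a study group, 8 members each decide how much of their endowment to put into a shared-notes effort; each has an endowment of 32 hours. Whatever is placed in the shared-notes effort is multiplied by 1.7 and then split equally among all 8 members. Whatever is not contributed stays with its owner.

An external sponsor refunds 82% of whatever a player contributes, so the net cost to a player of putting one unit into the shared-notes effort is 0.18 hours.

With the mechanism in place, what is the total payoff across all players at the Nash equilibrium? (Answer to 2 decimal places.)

Under the mechanism each unit contributed yields (1.7/8) / 0.18 = 1.1806 back to its contributor per unit of net cost, which exceeds 1, making full contribution the dominant choice for everyone.
At the Nash equilibrium everyone contributes 32. Group total payoff = 8 × (32 × 0.82 + 1.7 × 32) = 645.12.

645.12 hours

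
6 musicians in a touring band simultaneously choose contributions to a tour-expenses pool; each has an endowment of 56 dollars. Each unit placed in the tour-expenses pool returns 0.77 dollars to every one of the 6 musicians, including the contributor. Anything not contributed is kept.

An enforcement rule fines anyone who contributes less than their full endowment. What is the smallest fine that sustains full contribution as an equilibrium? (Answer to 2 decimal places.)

12.88 dollars

Given the others contribute fully, the best deviation is to contribute 0 (any partial contribution still incurs the fine and gives up units whose private return 0.77 is below 1).
Deviating from 56 to 0 saves 56 dollars but forfeits the deviator's share of the drop in the tour-expenses pool: 0.77 × 56 = 43.12.
So the deviation gain is 56 − 43.12 = 12.88, and the fine must be at least 12.88 dollars to wipe it out.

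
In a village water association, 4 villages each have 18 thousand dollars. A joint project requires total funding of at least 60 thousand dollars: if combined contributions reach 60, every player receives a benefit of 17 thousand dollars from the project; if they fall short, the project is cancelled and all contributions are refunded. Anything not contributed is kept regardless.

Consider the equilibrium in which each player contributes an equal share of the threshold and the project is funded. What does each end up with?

20 thousand dollars

Equal share of the threshold: 60/4 = 15.
At this profile no one gains by cutting their contribution: any cut drops the total below 60, the project is cancelled, contributions are refunded, and the deviator ends with 18, which is less than 18 − 15 + 17 = 20. Contributing more than 15 just wastes the excess. So contributing exactly 15 is a best response.
Each player's payoff: 18 − 15 + 17 = 20.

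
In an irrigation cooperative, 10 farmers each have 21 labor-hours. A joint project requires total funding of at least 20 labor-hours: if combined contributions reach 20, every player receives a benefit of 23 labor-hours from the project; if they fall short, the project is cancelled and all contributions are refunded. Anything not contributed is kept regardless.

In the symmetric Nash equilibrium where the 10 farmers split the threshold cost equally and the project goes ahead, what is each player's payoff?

Equal share of the threshold: 20/10 = 2.
At this profile no one gains by cutting their contribution: any cut drops the total below 20, the project is cancelled, contributions are refunded, and the deviator ends with 21, which is less than 21 − 2 + 23 = 42. Contributing more than 2 just wastes the excess. So contributing exactly 2 is a best response.
Each player's payoff: 21 − 2 + 23 = 42.

42 labor-hours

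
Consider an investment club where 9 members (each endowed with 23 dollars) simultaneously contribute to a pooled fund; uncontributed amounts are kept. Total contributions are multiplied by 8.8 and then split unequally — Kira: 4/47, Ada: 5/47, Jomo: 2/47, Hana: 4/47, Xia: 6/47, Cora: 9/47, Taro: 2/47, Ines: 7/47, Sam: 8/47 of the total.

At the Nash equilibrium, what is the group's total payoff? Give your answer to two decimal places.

Each unit j contributes comes back to j as 8.8 × (j's share), so j prefers to contribute only if that share exceeds 1/8.8 = 0.1136; otherwise keeping the unit dominates.
The shares above 0.1136 belong to Xia, Cora, Ines and Sam, contributing 23 each; the remaining 5 contribute 0. Total contributed: 92.
The pooled fund pays out 8.8 × 92 = 809.60 in total (split across the unequal shares, but the aggregate is all that matters for the group sum).
The 5 free-riders keep 23 each, adding 115. Group total = 115 + 809.60 = 924.60.

924.60 dollars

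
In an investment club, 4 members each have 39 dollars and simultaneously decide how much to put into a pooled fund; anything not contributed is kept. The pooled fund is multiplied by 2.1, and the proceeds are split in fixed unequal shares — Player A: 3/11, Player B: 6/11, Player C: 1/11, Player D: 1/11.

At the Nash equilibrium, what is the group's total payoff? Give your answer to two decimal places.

Each unit j contributes comes back to j as 2.1 × (j's share), so j prefers to contribute only if that share exceeds 1/2.1 = 0.4762; otherwise keeping the unit dominates.
Player B alone (share 6/11) is above the threshold, contributing 39; the remaining 3 contribute 0. Total contributed: 39.
The pooled fund pays out 2.1 × 39 = 81.90 in total (split across the unequal shares, but the aggregate is all that matters for the group sum).
The 3 free-riders keep 39 each, adding 117. Group total = 117 + 81.90 = 198.90.

198.90 dollars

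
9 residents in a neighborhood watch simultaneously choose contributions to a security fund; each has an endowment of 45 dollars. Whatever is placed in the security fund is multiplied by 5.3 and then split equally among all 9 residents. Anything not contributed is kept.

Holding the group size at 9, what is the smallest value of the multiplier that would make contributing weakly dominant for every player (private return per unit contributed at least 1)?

A contributed unit returns (multiplier)/9 to its contributor.
This reaches 1 exactly when the multiplier is 9.

9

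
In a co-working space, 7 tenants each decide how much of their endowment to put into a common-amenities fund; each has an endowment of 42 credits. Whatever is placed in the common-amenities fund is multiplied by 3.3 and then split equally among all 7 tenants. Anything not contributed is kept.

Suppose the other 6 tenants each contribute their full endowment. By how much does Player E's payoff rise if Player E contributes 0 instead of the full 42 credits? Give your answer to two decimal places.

22.20 credits

Switching from a contribution of 42 to 0 lets Player E keep an extra 42 credits, but lowers the common-amenities fund by 42, which costs Player E their own share of that drop: 3.3/7 × 42 = 19.80.
Net gain = 42 − 19.80 = 22.20. The private return per contributed unit (0.4714) is below 1, so free-riding is indeed the best response regardless of what the others do.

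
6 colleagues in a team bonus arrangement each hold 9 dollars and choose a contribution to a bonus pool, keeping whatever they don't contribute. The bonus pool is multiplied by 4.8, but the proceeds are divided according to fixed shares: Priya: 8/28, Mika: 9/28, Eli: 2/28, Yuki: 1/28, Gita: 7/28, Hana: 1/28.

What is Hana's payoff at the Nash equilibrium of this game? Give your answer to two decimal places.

13.63 dollars

For player j, contributing a unit is worthwhile iff 4.8 × (j's share) ≥ 1, i.e. iff j's share is at least 0.2083.
The shares above 0.2083 belong to Priya, Mika and Gita, contributing 9 each; the remaining 3 contribute 0. Total contributed: 27.
Hana keeps 9 and receives 4.8 × 27 × 1/28 = 4.63 from the bonus pool, for a payoff of 13.63.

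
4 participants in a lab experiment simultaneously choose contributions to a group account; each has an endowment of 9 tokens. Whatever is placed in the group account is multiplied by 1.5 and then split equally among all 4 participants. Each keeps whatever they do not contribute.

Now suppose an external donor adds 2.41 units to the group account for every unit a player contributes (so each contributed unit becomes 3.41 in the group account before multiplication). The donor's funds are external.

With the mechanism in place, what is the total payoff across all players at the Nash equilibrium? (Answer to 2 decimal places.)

184.14 tokens

The effective private return per unit is now 1.5 × 3.41 / 4 = 1.2788 > 1, so every player's dominant strategy flips to full contribution.
At the Nash equilibrium everyone contributes 9. Group total payoff = 1.5 × 3.41 × 36 = 184.14.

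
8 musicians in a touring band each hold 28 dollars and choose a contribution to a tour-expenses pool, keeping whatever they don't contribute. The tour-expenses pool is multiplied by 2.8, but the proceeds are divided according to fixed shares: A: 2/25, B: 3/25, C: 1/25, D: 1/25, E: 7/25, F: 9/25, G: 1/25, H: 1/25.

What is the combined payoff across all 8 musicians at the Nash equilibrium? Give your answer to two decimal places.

Each unit j contributes comes back to j as 2.8 × (j's share), so j prefers to contribute only if that share exceeds 1/2.8 = 0.3571; otherwise keeping the unit dominates.
F alone (share 9/25) is above the threshold, contributing 28; the remaining 7 contribute 0. Total contributed: 28.
The tour-expenses pool pays out 2.8 × 28 = 78.40 in total (split across the unequal shares, but the aggregate is all that matters for the group sum).
The 7 free-riders keep 28 each, adding 196. Group total = 196 + 78.40 = 274.40.

274.40 dollars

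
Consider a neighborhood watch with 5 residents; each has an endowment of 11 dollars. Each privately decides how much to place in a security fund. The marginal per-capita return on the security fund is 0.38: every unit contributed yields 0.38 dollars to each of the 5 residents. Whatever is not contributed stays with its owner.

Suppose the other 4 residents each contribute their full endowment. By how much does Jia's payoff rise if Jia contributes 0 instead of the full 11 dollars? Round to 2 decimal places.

Switching from a contribution of 11 to 0 lets Jia keep an extra 11 dollars, but lowers the security fund by 11, which costs Jia their own share of that drop: 0.38 × 11 = 4.18.
Net gain = 11 − 4.18 = 6.82. The private return per contributed unit (0.38) is below 1, so free-riding is indeed the best response regardless of what the others do.

6.82 dollars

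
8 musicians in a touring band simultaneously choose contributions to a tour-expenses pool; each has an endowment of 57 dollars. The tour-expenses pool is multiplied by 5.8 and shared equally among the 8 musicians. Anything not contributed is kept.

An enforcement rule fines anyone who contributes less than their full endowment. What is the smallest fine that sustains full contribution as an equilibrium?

15.68 dollars

Given the others contribute fully, the best deviation is to contribute 0 (any partial contribution still incurs the fine and gives up units whose private return 0.7250 is below 1).
Deviating from 57 to 0 saves 57 dollars but forfeits the deviator's share of the drop in the tour-expenses pool: 5.8/8 × 57 = 41.32.
So the deviation gain is 57 − 41.32 = 15.68, and the fine must be at least 15.68 dollars to wipe it out.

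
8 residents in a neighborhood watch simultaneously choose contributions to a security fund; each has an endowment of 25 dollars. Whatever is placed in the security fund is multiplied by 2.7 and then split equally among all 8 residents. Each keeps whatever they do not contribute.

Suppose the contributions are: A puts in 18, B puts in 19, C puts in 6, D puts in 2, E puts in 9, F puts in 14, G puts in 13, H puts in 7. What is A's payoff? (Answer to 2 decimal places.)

Total contributed: 18 + 19 + 6 + 2 + 9 + 14 + 13 + 7 = 88.
Each receives 2.7 × 88 / 8 = 29.70 from the security fund.
A keeps 25 − 18 = 7, so A's payoff is 7 + 29.70 = 36.70.

36.70 dollars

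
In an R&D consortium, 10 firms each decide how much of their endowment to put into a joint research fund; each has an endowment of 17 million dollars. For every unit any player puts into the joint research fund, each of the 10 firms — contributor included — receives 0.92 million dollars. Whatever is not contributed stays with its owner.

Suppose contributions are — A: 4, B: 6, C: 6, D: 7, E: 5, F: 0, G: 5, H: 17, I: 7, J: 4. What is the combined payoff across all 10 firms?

670.20 million dollars

Total contributed: 4 + 6 + 6 + 7 + 5 + 0 + 5 + 17 + 7 + 4 = 61; total kept: 10 × 17 − 61 = 109.
The joint research fund pays out 0.92 × 10 × 61 = 561.20 in aggregate.
Group total = 109 + 561.20 = 670.20.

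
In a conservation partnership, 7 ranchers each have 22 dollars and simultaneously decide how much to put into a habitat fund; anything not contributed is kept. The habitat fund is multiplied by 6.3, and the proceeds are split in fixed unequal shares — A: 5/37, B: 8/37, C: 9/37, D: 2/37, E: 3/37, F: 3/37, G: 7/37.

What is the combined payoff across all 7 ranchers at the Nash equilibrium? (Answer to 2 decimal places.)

503.80 dollars

For player j, contributing a unit is worthwhile iff 6.3 × (j's share) ≥ 1, i.e. iff j's share is at least 0.1587.
The shares above 0.1587 belong to B, C and G, contributing 22 each; the remaining 4 contribute 0. Total contributed: 66.
The habitat fund pays out 6.3 × 66 = 415.80 in total (split across the unequal shares, but the aggregate is all that matters for the group sum).
The 4 free-riders keep 22 each, adding 88. Group total = 88 + 415.80 = 503.80.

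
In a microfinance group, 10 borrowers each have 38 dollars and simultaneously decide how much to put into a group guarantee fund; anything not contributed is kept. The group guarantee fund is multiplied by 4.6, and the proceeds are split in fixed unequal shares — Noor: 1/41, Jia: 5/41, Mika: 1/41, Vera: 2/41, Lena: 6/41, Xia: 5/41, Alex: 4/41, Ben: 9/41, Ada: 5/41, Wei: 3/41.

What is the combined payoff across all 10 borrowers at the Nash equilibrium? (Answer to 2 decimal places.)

A player with share s gets back 4.6·s per unit contributed, so full contribution is dominant for anyone with s > 1/4.6 = 0.2174 and zero contribution is dominant for anyone below.
Only Ben (9/41) clears that bar, contributing 38; the remaining 9 contribute 0. Total contributed: 38.
The group guarantee fund pays out 4.6 × 38 = 174.80 in total (split across the unequal shares, but the aggregate is all that matters for the group sum).
The 9 free-riders keep 38 each, adding 342. Group total = 342 + 174.80 = 516.80.

516.80 dollars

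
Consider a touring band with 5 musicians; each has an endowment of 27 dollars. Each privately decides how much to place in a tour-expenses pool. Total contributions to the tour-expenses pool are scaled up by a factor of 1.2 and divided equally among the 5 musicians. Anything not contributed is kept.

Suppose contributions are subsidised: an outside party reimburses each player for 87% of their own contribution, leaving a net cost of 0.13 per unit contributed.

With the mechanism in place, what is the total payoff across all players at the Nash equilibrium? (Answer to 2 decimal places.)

Under the mechanism each unit contributed yields (1.2/5) / 0.13 = 1.8462 back to its contributor per unit of net cost, which exceeds 1, making full contribution the dominant choice for everyone.
At the Nash equilibrium everyone contributes 27. Group total payoff = 5 × (27 × 0.87 + 1.2 × 27) = 279.45.

279.45 dollars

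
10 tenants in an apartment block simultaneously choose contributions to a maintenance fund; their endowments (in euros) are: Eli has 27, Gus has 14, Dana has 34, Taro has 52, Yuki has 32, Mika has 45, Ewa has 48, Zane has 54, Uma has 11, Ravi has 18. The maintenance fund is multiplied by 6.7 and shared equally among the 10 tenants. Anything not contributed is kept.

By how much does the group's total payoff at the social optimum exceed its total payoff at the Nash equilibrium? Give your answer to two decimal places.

The private return per contributed unit is 6.7/10 = 0.6700 < 1 for every player regardless of endowment, so the Nash equilibrium is zero contribution and the group total is Σ E_j = 27 + 14 + 34 + 52 + 32 + 45 + 48 + 54 + 11 + 18 = 335.
Each contributed unit returns 6.700 to the group, so the social optimum is full contribution by everyone: group total = 6.700 × 335 = 2244.50.
Efficiency loss = (6.700 − 1) × 335 = 1909.50.

1909.50 euros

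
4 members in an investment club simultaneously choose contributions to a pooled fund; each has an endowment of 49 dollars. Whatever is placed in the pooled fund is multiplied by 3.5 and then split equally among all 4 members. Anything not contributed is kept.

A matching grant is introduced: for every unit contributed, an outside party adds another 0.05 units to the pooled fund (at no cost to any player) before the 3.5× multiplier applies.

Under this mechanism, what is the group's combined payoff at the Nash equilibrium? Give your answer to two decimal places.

The effective private return is 3.5 × 1.05 / 4 = 0.9188, which is still under 1, so the mechanism doesn't change anyone's dominant strategy: zero contribution.
At the Nash equilibrium no one contributes; group total payoff = 4 × 49 = 196.

196.00 dollars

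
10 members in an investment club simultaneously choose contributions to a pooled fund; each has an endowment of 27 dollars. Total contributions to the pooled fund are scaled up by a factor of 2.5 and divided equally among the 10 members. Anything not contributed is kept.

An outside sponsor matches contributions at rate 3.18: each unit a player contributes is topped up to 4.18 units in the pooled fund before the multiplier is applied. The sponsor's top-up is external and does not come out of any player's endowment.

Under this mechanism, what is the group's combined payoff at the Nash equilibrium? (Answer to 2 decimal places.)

2821.50 dollars

With the mechanism, a contributed unit returns 2.5 × 4.18 / 10 = 1.0450 per unit of net cost to the contributor — now above 1 — so contributing fully is weakly dominant for every player.
So the Nash equilibrium is full contribution by all 10; the group earns 2.5 × 4.18 × 270 = 2821.50.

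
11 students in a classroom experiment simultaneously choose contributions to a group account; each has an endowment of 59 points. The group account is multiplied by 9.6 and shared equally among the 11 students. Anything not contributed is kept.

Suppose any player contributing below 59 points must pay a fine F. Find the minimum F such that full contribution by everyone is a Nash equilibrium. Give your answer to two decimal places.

Given the others contribute fully, the best deviation is to contribute 0 (any partial contribution still incurs the fine and gives up units whose private return 0.8727 is below 1).
Deviating from 59 to 0 saves 59 points but forfeits the deviator's share of the drop in the group account: 9.6/11 × 59 = 51.49.
So the deviation gain is 59 − 51.49 = 7.51, and the fine must be at least 7.51 points to wipe it out.

7.51 points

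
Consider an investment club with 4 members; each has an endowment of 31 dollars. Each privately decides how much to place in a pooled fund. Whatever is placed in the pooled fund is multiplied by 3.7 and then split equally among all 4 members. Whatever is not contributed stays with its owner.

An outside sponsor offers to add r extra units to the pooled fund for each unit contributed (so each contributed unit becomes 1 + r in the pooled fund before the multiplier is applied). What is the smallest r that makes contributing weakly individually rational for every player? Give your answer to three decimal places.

0.081

With matching at rate r, one contributed unit becomes (1 + r) in the pooled fund and returns 3.7 × (1 + r) / 4 to the contributor.
Setting this equal to 1: 1 + r = 4/3.7 = 1.0811.
So the minimum matching rate is r = 1.0811 − 1 = 0.081.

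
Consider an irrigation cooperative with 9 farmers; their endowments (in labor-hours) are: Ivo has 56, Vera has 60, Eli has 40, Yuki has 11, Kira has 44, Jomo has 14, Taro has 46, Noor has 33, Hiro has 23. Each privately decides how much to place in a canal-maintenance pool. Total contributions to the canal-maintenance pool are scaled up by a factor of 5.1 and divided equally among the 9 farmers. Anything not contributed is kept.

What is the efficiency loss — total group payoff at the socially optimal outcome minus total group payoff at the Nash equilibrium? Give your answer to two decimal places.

The private return per contributed unit is 5.1/9 = 0.5667 < 1 for every player regardless of endowment, so the Nash equilibrium is zero contribution and the group total is Σ E_j = 56 + 60 + 40 + 11 + 44 + 14 + 46 + 33 + 23 = 327.
Each contributed unit returns 5.100 to the group, so the social optimum is full contribution by everyone: group total = 5.100 × 327 = 1667.70.
Efficiency loss = (5.100 − 1) × 327 = 1340.70.

1340.70 labor-hours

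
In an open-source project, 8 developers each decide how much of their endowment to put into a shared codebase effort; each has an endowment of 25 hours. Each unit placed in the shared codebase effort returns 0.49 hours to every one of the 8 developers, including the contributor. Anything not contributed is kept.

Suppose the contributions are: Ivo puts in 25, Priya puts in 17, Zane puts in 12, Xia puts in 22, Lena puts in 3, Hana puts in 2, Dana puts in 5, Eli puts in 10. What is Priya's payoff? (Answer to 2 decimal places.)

55.04 hours

Total contributed: 25 + 17 + 12 + 22 + 3 + 2 + 5 + 10 = 96.
Each receives 0.49 × 96 = 47.04 from the shared codebase effort.
Priya keeps 25 − 17 = 8, so Priya's payoff is 8 + 47.04 = 55.04.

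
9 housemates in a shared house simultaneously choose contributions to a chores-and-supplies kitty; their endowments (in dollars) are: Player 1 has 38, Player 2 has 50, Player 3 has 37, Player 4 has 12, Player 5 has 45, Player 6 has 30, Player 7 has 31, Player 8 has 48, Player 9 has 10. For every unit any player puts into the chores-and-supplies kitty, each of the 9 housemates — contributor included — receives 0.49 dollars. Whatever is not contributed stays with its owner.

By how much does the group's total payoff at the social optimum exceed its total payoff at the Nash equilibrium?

1026.41 dollars

The private return per contributed unit is 0.49 < 1 for everyone, so the Nash equilibrium is zero contribution and the group total is Σ E_j = 38 + 50 + 37 + 12 + 45 + 30 + 31 + 48 + 10 = 301.
Each contributed unit returns 4.410 to the group, so the social optimum is full contribution by everyone: group total = 4.410 × 301 = 1327.41.
Efficiency loss = (4.410 − 1) × 301 = 1026.41.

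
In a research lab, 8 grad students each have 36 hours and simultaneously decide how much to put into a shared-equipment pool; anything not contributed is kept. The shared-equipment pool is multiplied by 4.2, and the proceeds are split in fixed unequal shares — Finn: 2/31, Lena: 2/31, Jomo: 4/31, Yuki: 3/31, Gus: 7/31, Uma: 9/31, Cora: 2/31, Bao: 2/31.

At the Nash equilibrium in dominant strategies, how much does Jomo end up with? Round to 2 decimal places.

Player j's private return per contributed unit is 4.2 × (j's share). Contributing is weakly dominant for j when that share is at least 1/4.2 = 0.2381, and contributing 0 is dominant otherwise.
Uma alone (share 9/31) is above the threshold, contributing 36; the remaining 7 contribute 0. Total contributed: 36.
Jomo keeps 36 and receives 4.2 × 36 × 4/31 = 19.51 from the shared-equipment pool, for a payoff of 55.51.

55.51 hours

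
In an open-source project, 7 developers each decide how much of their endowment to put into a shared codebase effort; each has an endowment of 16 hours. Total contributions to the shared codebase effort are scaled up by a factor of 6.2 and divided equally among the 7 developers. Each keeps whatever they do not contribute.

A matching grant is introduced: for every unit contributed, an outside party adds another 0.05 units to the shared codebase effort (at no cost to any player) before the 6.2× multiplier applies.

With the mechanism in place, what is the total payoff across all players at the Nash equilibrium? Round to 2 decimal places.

112.00 hours

Even with the mechanism, each unit contributed returns only 6.2 × 1.05 / 7 = 0.9300 per unit of net cost, so contributing nothing is still dominant.
At the Nash equilibrium no one contributes; group total payoff = 7 × 16 = 112.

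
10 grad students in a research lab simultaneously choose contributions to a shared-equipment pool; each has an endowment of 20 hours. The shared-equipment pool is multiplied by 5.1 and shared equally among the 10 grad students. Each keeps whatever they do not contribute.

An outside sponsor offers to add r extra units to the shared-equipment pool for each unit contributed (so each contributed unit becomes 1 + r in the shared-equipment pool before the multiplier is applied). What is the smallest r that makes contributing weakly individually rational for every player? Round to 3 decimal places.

With matching at rate r, one contributed unit becomes (1 + r) in the shared-equipment pool and returns 5.1 × (1 + r) / 10 to the contributor.
Setting this equal to 1: 1 + r = 10/5.1 = 1.9608.
So the minimum matching rate is r = 1.9608 − 1 = 0.961.

0.961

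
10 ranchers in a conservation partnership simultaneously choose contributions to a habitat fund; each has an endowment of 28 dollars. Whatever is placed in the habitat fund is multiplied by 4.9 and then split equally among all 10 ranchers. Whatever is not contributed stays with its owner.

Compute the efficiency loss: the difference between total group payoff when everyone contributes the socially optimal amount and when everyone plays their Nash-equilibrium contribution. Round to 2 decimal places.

1092.00 dollars

Each contributed unit returns 4.9/10 = 0.4900 to its contributor — below 1 — so contributing 0 is dominant for every player. At the Nash equilibrium everyone keeps their 28, and the group total is 10 × 28 = 280.
Each contributed unit returns 4.900 to the group as a whole (0.4900 to each of 10 players), which exceeds 1, so the social optimum is full contribution: group total = 4.900 × 280 = 1372.00.
Efficiency loss = 1372.00 − 280 = 1092.00.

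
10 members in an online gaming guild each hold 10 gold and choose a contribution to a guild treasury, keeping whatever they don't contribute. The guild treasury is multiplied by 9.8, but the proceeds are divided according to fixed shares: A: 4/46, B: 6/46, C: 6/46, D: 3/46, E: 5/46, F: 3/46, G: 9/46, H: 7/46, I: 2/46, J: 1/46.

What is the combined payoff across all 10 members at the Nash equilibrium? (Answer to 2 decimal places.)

540.00 gold

For player j, contributing a unit is worthwhile iff 9.8 × (j's share) ≥ 1, i.e. iff j's share is at least 0.1020.
The shares above 0.1020 belong to B, C, E, G and H, contributing 10 each; the remaining 5 contribute 0. Total contributed: 50.
The guild treasury pays out 9.8 × 50 = 490.00 in total (split across the unequal shares, but the aggregate is all that matters for the group sum).
The 5 free-riders keep 10 each, adding 50. Group total = 50 + 490.00 = 540.00.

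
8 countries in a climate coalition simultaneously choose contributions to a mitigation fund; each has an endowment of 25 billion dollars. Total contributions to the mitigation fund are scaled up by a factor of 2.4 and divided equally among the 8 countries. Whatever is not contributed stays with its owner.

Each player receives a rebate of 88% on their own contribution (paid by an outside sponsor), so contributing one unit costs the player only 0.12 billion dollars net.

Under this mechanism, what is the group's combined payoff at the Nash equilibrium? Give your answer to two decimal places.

656.00 billion dollars

With the mechanism, a contributed unit returns (2.4/8) / 0.12 = 2.5000 per unit of net cost to the contributor — now above 1 — so contributing fully is weakly dominant for every player.
So the Nash equilibrium is full contribution by all 8; the group earns 8 × (25 × 0.88 + 2.4 × 25) = 656.00.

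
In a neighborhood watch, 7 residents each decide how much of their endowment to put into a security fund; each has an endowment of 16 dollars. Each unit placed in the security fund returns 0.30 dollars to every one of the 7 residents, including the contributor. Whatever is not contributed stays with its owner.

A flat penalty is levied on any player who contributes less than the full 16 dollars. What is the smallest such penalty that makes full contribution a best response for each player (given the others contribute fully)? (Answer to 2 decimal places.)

11.20 dollars

Given the others contribute fully, the best deviation is to contribute 0 (any partial contribution still incurs the fine and gives up units whose private return 0.30 is below 1).
Deviating from 16 to 0 saves 16 dollars but forfeits the deviator's share of the drop in the security fund: 0.30 × 16 = 4.80.
So the deviation gain is 16 − 4.80 = 11.20, and the fine must be at least 11.20 dollars to wipe it out.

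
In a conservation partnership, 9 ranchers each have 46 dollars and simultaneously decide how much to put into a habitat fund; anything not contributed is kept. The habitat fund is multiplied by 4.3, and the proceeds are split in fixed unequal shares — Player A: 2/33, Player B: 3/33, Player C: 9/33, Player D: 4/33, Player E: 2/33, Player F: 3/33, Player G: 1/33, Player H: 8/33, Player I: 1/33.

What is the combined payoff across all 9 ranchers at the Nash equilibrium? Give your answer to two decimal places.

717.60 dollars

A player with share s gets back 4.3·s per unit contributed, so full contribution is dominant for anyone with s > 1/4.3 = 0.2326 and zero contribution is dominant for anyone below.
The shares above 0.2326 belong to Player C and Player H, contributing 46 each; the remaining 7 contribute 0. Total contributed: 92.
The habitat fund pays out 4.3 × 92 = 395.60 in total (split across the unequal shares, but the aggregate is all that matters for the group sum).
The 7 free-riders keep 46 each, adding 322. Group total = 322 + 395.60 = 717.60.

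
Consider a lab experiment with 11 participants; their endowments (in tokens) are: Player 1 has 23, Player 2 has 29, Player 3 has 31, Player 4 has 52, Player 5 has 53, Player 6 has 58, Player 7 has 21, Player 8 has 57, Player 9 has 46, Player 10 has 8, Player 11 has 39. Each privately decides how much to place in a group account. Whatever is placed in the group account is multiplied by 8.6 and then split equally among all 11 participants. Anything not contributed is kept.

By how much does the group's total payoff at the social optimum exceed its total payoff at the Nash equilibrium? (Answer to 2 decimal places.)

The private return per contributed unit is 8.6/11 = 0.7818 < 1 for every player regardless of endowment, so the Nash equilibrium is zero contribution and the group total is Σ E_j = 23 + 29 + 31 + 52 + 53 + 58 + 21 + 57 + 46 + 8 + 39 = 417.
Each contributed unit returns 8.600 to the group, so the social optimum is full contribution by everyone: group total = 8.600 × 417 = 3586.20.
Efficiency loss = (8.600 − 1) × 417 = 3169.20.

3169.20 tokens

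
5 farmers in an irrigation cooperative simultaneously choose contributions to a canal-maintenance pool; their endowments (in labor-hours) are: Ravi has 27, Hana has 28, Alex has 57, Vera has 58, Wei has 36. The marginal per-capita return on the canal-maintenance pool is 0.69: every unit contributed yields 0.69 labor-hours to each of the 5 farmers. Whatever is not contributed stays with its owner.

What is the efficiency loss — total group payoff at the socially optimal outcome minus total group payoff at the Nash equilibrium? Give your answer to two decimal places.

The private return per contributed unit is 0.69 < 1 for everyone, so the Nash equilibrium is zero contribution and the group total is Σ E_j = 27 + 28 + 57 + 58 + 36 = 206.
Each contributed unit returns 3.450 to the group, so the social optimum is full contribution by everyone: group total = 3.450 × 206 = 710.70.
Efficiency loss = (3.450 − 1) × 206 = 504.70.

504.70 labor-hours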